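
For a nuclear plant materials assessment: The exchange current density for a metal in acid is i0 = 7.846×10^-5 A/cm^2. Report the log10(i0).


i0 = 7.846×10^-5 A/cm^2
log10(i0) = -4.105

-4.105


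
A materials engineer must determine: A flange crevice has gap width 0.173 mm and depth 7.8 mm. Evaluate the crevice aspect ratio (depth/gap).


Aspect ratio = depth / gap
Ratio = 7.8 / 0.173 = 45.1

45.1


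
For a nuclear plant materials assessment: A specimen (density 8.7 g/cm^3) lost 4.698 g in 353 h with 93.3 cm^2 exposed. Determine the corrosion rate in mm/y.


Apply the mm/y weight-loss relation: CR = 87600 * W / (D * A * T)
Numerator: 87600 * 4.698 = 411544.8
Denominator: 8.7 * 93.3 * 353 = 286533.63
CR = 411544.8 / 286533.63 = 1.43629 mm/y

1.43629 mm/y


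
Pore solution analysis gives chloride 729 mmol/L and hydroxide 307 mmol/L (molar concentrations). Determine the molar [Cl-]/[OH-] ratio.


Threshold parameter = [Cl-] / [OH-] (molar basis; both in mmol/L, so units cancel)
Ratio = 729 / 307 = 2.37

2.37


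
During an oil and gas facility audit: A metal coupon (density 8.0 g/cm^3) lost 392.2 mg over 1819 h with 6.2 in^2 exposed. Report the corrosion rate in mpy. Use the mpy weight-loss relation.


Apply the mpy weight-loss relation: CR = 534 * W / (D * A * T)
Numerator: 534 * 392.2 = 209434.8
Denominator: 8.0 * 6.2 * 1819 = 90222.4
CR = 209434.8 / 90222.4 = 2.3213 mpy

2.3213 mpy


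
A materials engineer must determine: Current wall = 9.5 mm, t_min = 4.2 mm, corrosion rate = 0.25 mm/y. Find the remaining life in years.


Apply the remaining-life relation: RL = (t_current − t_min) / CR
RL = (9.5 − 4.2) / 0.25 = 5.3 / 0.25 = 21.2 years

21.2 years


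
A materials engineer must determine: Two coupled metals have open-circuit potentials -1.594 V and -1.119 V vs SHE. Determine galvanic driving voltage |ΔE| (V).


Driving voltage is the absolute potential difference.
|ΔE| = |-1.594 − (-1.119)| = 0.475 V

0.475 V


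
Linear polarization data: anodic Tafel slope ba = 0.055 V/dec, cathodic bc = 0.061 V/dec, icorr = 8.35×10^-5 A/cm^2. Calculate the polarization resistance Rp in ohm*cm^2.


Apply the Stern-Geary equation: Rp = ba*bc / (2.303*icorr*(ba+bc))
ba*bc = 0.055*0.061 = 0.003355
ba+bc = 0.116; 2.303*icorr*(ba+bc) = 2.303*8.35×10^-5*0.116 = 2.2306858×10^-5
Rp = 0.003355 / 2.2306858×10^-5 = 150.4 ohm*cm^2

150.4 ohm*cm^2


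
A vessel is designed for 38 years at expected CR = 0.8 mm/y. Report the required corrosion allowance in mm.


Corrosion allowance = CR × design life
CA = 0.8 * 38 = 30.4 mm

30.4 mm


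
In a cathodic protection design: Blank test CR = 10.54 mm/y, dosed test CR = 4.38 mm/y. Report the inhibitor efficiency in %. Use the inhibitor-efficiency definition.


Apply the inhibitor-efficiency definition: IE = (CR_blank − CR_inh)/CR_blank × 100
IE = (10.54 − 4.38) / 10.54 × 100
IE = 6.16 / 10.54 × 100 = 58.4 %

58.4 %


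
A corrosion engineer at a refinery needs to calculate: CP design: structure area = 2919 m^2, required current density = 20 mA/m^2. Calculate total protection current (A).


I = area * current density, then convert mA → A (÷1000)
I = 2919 * 20 / 1000 = 58.38 A

58.38 A


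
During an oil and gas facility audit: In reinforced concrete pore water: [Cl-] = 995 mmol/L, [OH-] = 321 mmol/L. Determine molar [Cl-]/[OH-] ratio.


Threshold parameter = [Cl-] / [OH-] (molar basis; both in mmol/L, so units cancel)
Ratio = 995 / 321 = 3.1

3.1


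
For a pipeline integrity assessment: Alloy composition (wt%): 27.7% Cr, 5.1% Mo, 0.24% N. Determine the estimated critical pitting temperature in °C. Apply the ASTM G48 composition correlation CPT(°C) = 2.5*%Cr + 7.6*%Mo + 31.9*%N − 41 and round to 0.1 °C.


Apply the ASTM G48 empirical CPT estimate: CPT(°C) = 2.5*%Cr + 7.6*%Mo + 31.9*%N − 41
2.5*27.7 = 69.25; 7.6*5.1 = 38.76; 31.9*0.24 = 7.656
CPT = 69.25 + 38.76 + 7.656 − 41 = 74.666 °C
Rounded to 0.1 °C: CPT ≈ 74.7 °C

74.7 °C


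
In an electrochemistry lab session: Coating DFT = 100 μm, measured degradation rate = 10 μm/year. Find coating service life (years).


Service life = thickness / degradation rate
Life = 100 / 10 = 10.0 years

10.0 years


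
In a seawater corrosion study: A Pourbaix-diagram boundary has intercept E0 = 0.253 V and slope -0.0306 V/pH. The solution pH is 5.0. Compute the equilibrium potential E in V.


Apply the Pourbaix line equation: E = E0 + slope*pH
E = 0.253 + (-0.0306)*5.0 = 0.253 + (-0.153) = 0.1 V
Rounded to 4 decimal places: E = 0.1000 V

0.1000 V


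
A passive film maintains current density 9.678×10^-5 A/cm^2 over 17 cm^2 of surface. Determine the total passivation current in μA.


I = i_pass * A, then convert A → μA (×10^6)
I = 9.678×10^-5 * 17 * 10^6 = 1645.26 μA

1645.26 μA


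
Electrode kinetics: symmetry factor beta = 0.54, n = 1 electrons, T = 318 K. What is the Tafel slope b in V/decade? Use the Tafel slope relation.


Apply the Tafel slope relation: b = 2.303*R*T/(beta*n*F)
Numerator: 2.303 * 8.314 * 318 = 6088.79
Denominator: 0.54 * 1 * 96485 = 52101.9
b = 6088.79 / 52101.9 = 0.117 V/decade

0.117 V/decade


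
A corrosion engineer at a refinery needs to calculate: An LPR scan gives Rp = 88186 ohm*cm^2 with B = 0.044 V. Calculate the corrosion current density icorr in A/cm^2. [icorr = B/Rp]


Apply the Stern-Geary relation: icorr = B / Rp
icorr = 0.044 / 88186 = 4.989×10^-7 A/cm^2

4.989×10^-7 A/cm^2


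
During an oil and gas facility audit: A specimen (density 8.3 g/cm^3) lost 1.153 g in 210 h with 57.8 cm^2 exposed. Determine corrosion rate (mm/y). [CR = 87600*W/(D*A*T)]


Apply the mm/y weight-loss relation: CR = 87600 * W / (D * A * T)
Numerator: 87600 * 1.153 = 101002.8
Denominator: 8.3 * 57.8 * 210 = 100745.4
CR = 101002.8 / 100745.4 = 1.002555 mm/y

1.002555 mm/y


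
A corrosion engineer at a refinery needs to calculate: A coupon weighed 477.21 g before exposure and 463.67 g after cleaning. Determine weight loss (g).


Weight loss = initial − final
WL = 477.21 − 463.67 = 13.54 g

13.54 g


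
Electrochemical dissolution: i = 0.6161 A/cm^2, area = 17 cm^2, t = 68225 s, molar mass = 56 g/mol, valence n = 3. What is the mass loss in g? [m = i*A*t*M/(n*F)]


Apply Faraday's law: m = i*A*t*M / (n*F)
Total charge passed Q = i*A*t = 0.6161*17*68225 = 714568.1825 C
m = Q*M/(n*F) = 714568.1825*56/(3*96485) = 138.24539 g

138.24539 g


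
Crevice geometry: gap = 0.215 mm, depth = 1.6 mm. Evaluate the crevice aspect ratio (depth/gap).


Aspect ratio = depth / gap
Ratio = 1.6 / 0.215 = 7.4

7.4


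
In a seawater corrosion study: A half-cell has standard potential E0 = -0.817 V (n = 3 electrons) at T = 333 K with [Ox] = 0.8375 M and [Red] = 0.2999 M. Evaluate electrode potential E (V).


Apply the Nernst equation: E = E0 + (RT/nF)*ln([Ox]/[Red])
Step 1: RT/nF = 8.314*333/(3*96485) = 0.00956474 V
Step 2: [Ox]/[Red] = 0.8375/0.2999 = 2.792598
Step 3: ln(2.792598) = 1.026972
Step 4: correction = 0.00956474 * 1.026972 = 0.0098 V
E = -0.817 + 0.0098 = -0.8072 V

-0.8072 V


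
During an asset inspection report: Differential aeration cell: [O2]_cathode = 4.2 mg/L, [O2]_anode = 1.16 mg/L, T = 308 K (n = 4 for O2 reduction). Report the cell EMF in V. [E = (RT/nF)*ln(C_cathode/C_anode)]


Apply the Nernst concentration-cell relation: E = (RT/nF)*ln(C_cathode/C_anode)
RT/nF = 8.314*308/(4*96485) = 0.006635 V
ln(4.2/1.16) = 1.28666
E = 0.006635 * 1.28666 = 0.00854 V

0.00854 V


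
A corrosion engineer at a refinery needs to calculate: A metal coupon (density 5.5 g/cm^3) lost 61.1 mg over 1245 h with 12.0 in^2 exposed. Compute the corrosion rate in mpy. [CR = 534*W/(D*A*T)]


Apply the mpy weight-loss relation: CR = 534 * W / (D * A * T)
Numerator: 534 * 61.1 = 32627.4
Denominator: 5.5 * 12.0 * 1245 = 82170.0
CR = 32627.4 / 82170.0 = 0.39707 mpy

0.39707 mpy


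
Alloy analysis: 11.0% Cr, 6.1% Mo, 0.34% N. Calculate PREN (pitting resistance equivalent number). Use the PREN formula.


Apply the PREN formula: PREN = Cr + 3.3*Mo + 16*N
PREN = 11.0 + 3.3*6.1 + 16*0.34
PREN = 11.0 + 20.13 + 5.44 = 36.57

36.57


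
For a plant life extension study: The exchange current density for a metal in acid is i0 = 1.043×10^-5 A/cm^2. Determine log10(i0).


i0 = 1.043×10^-5 A/cm^2
log10(i0) = -4.982

-4.982


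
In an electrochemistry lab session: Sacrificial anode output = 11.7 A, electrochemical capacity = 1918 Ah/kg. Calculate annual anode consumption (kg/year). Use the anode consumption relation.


Annual consumption = current * hours per year / capacity
Rate = 11.7 * 8760 / 1918 = 53.4 kg/year

53.4 kg/year


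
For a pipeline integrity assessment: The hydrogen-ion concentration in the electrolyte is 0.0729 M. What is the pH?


pH = −log10[H+]
pH = −log10(0.0729) = 1.14

1.14


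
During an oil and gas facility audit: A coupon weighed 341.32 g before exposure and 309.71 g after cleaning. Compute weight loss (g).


Weight loss = initial − final
WL = 341.32 − 309.71 = 31.61 g

31.61 g


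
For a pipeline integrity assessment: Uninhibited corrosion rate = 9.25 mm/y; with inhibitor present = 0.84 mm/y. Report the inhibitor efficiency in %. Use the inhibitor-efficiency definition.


Apply the inhibitor-efficiency definition: IE = (CR_blank − CR_inh)/CR_blank × 100
IE = (9.25 − 0.84) / 9.25 × 100
IE = 8.41 / 9.25 × 100 = 90.9 %

90.9 %


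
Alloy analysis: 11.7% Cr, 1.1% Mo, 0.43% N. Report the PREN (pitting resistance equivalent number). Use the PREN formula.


Apply the PREN formula: PREN = Cr + 3.3*Mo + 16*N
PREN = 11.7 + 3.3*1.1 + 16*0.43
PREN = 11.7 + 3.63 + 6.88 = 22.21

22.21


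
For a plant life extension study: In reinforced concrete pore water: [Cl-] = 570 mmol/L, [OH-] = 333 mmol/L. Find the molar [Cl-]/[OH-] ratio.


Threshold parameter = [Cl-] / [OH-] (molar basis; both in mmol/L, so units cancel)
Ratio = 570 / 333 = 1.71

1.71


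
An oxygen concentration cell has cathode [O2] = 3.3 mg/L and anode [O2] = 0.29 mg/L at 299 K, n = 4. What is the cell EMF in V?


Apply the Nernst concentration-cell relation: E = (RT/nF)*ln(C_cathode/C_anode)
RT/nF = 8.314*299/(4*96485) = 0.00644112 V
ln(3.3/0.29) = 2.4318
E = 0.00644112 * 2.4318 = 0.01566 V

0.01566 V


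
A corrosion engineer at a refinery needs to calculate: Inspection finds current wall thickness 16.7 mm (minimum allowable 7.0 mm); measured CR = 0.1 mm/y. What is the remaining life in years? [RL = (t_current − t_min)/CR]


Apply the remaining-life relation: RL = (t_current − t_min) / CR
RL = (16.7 − 7.0) / 0.1 = 9.7 / 0.1 = 97.0 years

97.0 years


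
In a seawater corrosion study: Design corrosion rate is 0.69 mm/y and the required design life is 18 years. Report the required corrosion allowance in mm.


Corrosion allowance = CR × design life
CA = 0.69 * 18 = 12.42 mm

12.42 mm


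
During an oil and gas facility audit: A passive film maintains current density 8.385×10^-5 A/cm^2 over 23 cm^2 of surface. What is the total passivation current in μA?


I = i_pass * A, then convert A → μA (×10^6)
I = 8.385×10^-5 * 23 * 10^6 = 1928.55 μA

1928.55 μA


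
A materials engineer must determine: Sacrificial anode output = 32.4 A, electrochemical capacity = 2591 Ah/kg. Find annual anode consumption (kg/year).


Annual consumption = current * hours per year / capacity
Rate = 32.4 * 8760 / 2591 = 109.5 kg/year

109.5 kg/year


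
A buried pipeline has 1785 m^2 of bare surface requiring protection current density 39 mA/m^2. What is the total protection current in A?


I = area * current density, then convert mA → A (÷1000)
I = 1785 * 39 / 1000 = 69.62 A

69.62 A


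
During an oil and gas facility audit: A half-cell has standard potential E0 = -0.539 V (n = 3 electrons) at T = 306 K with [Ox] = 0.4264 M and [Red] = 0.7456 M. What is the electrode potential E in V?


Apply the Nernst equation: E = E0 + (RT/nF)*ln([Ox]/[Red])
Step 1: RT/nF = 8.314*306/(3*96485) = 0.00878922 V
Step 2: [Ox]/[Red] = 0.4264/0.7456 = 0.571888
Step 3: ln(0.571888) = -0.558812
Step 4: correction = 0.00878922 * -0.558812 = -0.0049 V
E = -0.539 + -0.0049 = -0.5439 V

-0.5439 V


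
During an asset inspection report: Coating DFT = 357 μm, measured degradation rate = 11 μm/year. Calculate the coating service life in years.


Service life = thickness / degradation rate
Life = 357 / 11 = 32.5 years

32.5 years


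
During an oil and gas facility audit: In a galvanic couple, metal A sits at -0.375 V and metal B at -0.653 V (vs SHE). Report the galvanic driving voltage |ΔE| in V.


Driving voltage is the absolute potential difference.
|ΔE| = |-0.375 − (-0.653)| = 0.278 V

0.278 V


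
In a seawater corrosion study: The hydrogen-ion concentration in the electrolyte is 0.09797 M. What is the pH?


pH = −log10[H+]
pH = −log10(0.09797) = 1.01

1.01


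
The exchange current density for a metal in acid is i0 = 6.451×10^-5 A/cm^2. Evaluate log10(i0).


i0 = 6.451×10^-5 A/cm^2
log10(i0) = -4.19

-4.19


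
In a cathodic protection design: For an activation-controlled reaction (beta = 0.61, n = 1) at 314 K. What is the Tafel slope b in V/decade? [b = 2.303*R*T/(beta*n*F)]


Apply the Tafel slope relation: b = 2.303*R*T/(beta*n*F)
Numerator: 2.303 * 8.314 * 314 = 6012.2
Denominator: 0.61 * 1 * 96485 = 58855.85
b = 6012.2 / 58855.85 = 0.102 V/decade

0.102 V/decade


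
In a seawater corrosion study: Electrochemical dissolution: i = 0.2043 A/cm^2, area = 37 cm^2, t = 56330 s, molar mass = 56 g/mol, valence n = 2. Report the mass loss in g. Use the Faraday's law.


Apply Faraday's law: m = i*A*t*M / (n*F)
Total charge passed Q = i*A*t = 0.2043*37*56330 = 425804.103 C
m = Q*M/(n*F) = 425804.103*56/(2*96485) = 123.5686 g

123.5686 g


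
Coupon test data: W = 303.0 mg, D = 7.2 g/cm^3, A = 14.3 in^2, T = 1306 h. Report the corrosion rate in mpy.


Apply the mpy weight-loss relation: CR = 534 * W / (D * A * T)
Numerator: 534 * 303.0 = 161802.0
Denominator: 7.2 * 14.3 * 1306 = 134465.76
CR = 161802.0 / 134465.76 = 1.2033 mpy

1.2033 mpy


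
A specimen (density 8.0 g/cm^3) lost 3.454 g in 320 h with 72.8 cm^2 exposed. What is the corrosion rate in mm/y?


Apply the mm/y weight-loss relation: CR = 87600 * W / (D * A * T)
Numerator: 87600 * 3.454 = 302570.4
Denominator: 8.0 * 72.8 * 320 = 186368.0
CR = 302570.4 / 186368.0 = 1.6235 mm/y

1.6235 mm/y


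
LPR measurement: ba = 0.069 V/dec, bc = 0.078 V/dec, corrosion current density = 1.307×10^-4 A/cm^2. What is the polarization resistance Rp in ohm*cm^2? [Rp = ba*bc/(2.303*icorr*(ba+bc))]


Apply the Stern-Geary equation: Rp = ba*bc / (2.303*icorr*(ba+bc))
ba*bc = 0.069*0.078 = 0.005382
ba+bc = 0.147; 2.303*icorr*(ba+bc) = 2.303*1.307×10^-4*0.147 = 4.4247309×10^-5
Rp = 0.005382 / 4.4247309×10^-5 = 121.6 ohm*cm^2

121.6 ohm*cm^2


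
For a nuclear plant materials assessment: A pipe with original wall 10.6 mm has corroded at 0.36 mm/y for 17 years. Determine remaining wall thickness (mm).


Remaining wall = original − CR × time
t = 10.6 − 0.36*17 = 10.6 − 6.12 = 4.48 mm

4.48 mm


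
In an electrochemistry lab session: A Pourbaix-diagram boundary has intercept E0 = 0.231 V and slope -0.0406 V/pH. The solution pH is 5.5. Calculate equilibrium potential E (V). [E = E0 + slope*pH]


Apply the Pourbaix line equation: E = E0 + slope*pH
E = 0.231 + (-0.0406)*5.5 = 0.231 + (-0.2233) = 0.0077 V
Rounded to 4 decimal places: E = 0.0077 V

0.0077 V


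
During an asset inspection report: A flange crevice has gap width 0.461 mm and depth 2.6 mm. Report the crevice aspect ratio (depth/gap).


Aspect ratio = depth / gap
Ratio = 2.6 / 0.461 = 5.6

5.6


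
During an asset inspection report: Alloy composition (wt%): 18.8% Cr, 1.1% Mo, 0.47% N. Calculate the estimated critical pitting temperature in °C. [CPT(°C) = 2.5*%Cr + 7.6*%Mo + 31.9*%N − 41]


Apply the ASTM G48 empirical CPT estimate: CPT(°C) = 2.5*%Cr + 7.6*%Mo + 31.9*%N − 41
2.5*18.8 = 47; 7.6*1.1 = 8.36; 31.9*0.47 = 14.993
CPT = 47 + 8.36 + 14.993 − 41 = 29.353 °C
Rounded to 0.1 °C: CPT ≈ 29.4 °C

29.4 °C


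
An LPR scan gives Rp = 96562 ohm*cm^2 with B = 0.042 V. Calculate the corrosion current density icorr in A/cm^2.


Apply the Stern-Geary relation: icorr = B / Rp
icorr = 0.042 / 96562 = 4.35×10^-7 A/cm^2

4.35×10^-7 A/cm^2


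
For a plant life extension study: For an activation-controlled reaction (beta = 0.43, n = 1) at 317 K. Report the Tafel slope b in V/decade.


Apply the Tafel slope relation: b = 2.303*R*T/(beta*n*F)
Numerator: 2.303 * 8.314 * 317 = 6069.64
Denominator: 0.43 * 1 * 96485 = 41488.55
b = 6069.64 / 41488.55 = 0.1463 V/decade

0.1463 V/decade


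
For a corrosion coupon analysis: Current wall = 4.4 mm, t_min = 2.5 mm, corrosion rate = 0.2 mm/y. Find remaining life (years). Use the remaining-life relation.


Apply the remaining-life relation: RL = (t_current − t_min) / CR
RL = (4.4 − 2.5) / 0.2 = 1.9 / 0.2 = 9.5 years

9.5 years


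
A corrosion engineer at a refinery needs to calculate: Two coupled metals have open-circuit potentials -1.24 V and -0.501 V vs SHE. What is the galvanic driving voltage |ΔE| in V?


Driving voltage is the absolute potential difference.
|ΔE| = |-1.24 − (-0.501)| = 0.739 V

0.739 V


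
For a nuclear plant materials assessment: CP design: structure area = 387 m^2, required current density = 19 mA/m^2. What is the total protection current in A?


I = area * current density, then convert mA → A (÷1000)
I = 387 * 19 / 1000 = 7.35 A

7.35 A


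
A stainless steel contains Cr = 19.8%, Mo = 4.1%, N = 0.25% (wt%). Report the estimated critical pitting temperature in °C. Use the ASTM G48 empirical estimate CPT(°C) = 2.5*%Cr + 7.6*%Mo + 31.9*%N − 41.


Apply the ASTM G48 empirical CPT estimate: CPT(°C) = 2.5*%Cr + 7.6*%Mo + 31.9*%N − 41
2.5*19.8 = 49.5; 7.6*4.1 = 31.16; 31.9*0.25 = 7.975
CPT = 49.5 + 31.16 + 7.975 − 41 = 47.635 °C
Rounded to 0.1 °C: CPT ≈ 47.6 °C

47.6 °C


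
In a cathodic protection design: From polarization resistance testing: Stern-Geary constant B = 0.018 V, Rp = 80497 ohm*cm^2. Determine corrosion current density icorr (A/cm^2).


Apply the Stern-Geary relation: icorr = B / Rp
icorr = 0.018 / 80497 = 2.236×10^-7 A/cm^2

2.236×10^-7 A/cm^2


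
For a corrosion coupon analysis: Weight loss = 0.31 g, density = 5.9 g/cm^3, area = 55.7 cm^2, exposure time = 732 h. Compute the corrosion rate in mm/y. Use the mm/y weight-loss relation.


Apply the mm/y weight-loss relation: CR = 87600 * W / (D * A * T)
Numerator: 87600 * 0.31 = 27156.0
Denominator: 5.9 * 55.7 * 732 = 240557.16
CR = 27156.0 / 240557.16 = 0.112888 mm/y

0.112888 mm/y


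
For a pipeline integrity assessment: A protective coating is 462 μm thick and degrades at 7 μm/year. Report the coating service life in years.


Service life = thickness / degradation rate
Life = 462 / 7 = 66.0 years

66.0 years


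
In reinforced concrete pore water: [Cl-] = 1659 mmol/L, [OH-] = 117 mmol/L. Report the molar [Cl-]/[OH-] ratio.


Threshold parameter = [Cl-] / [OH-] (molar basis; both in mmol/L, so units cancel)
Ratio = 1659 / 117 = 14.18

14.18


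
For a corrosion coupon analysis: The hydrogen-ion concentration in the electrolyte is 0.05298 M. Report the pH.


pH = −log10[H+]
pH = −log10(0.05298) = 1.28

1.28


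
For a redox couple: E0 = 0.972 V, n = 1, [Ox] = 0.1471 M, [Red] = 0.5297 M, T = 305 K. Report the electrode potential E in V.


Apply the Nernst equation: E = E0 + (RT/nF)*ln([Ox]/[Red])
Step 1: RT/nF = 8.314*305/(1*96485) = 0.02628149 V
Step 2: [Ox]/[Red] = 0.1471/0.5297 = 0.277704
Step 3: ln(0.277704) = -1.281199
Step 4: correction = 0.02628149 * -1.281199 = -0.0337 V
E = 0.972 + -0.0337 = 0.9383 V

0.9383 V


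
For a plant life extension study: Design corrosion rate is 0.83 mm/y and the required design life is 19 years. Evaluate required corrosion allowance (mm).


Corrosion allowance = CR × design life
CA = 0.83 * 19 = 15.77 mm

15.77 mm


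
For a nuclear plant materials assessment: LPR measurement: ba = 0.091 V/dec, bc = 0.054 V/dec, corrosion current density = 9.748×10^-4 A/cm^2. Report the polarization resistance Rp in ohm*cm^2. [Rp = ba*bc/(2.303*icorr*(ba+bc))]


Apply the Stern-Geary equation: Rp = ba*bc / (2.303*icorr*(ba+bc))
ba*bc = 0.091*0.054 = 0.004914
ba+bc = 0.145; 2.303*icorr*(ba+bc) = 2.303*9.748×10^-4*0.145 = 3.2551984×10^-4
Rp = 0.004914 / 3.2551984×10^-4 = 15.1 ohm*cm^2

15.1 ohm*cm^2


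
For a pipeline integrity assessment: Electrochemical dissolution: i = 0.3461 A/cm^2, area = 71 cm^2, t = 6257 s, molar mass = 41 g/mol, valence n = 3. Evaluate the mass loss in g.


Apply Faraday's law: m = i*A*t*M / (n*F)
Total charge passed Q = i*A*t = 0.3461*71*6257 = 153753.8867 C
m = Q*M/(n*F) = 153753.8867*41/(3*96485) = 21.77855 g

21.77855 g


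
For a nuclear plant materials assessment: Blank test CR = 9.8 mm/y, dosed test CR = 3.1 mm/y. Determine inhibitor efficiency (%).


Apply the inhibitor-efficiency definition: IE = (CR_blank − CR_inh)/CR_blank × 100
IE = (9.8 − 3.1) / 9.8 × 100
IE = 6.7 / 9.8 × 100 = 68.4 %

68.4 %


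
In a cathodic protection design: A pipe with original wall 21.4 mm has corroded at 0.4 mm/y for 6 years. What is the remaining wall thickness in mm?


Remaining wall = original − CR × time
t = 21.4 − 0.4*6 = 21.4 − 2.4 = 19.0 mm

19.0 mm


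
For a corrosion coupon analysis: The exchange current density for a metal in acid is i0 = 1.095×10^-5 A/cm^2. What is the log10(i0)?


i0 = 1.095×10^-5 A/cm^2
log10(i0) = -4.961

-4.961


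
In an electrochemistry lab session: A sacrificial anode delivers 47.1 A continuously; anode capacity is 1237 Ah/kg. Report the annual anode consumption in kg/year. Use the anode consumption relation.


Annual consumption = current * hours per year / capacity
Rate = 47.1 * 8760 / 1237 = 333.5 kg/year

333.5 kg/year


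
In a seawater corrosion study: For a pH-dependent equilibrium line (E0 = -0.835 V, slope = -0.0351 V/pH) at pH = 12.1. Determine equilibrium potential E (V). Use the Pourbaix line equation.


Apply the Pourbaix line equation: E = E0 + slope*pH
E = -0.835 + (-0.0351)*12.1 = -0.835 + (-0.42471) = -1.25971 V
Rounded to 3 decimal places: E = -1.260 V

-1.260 V


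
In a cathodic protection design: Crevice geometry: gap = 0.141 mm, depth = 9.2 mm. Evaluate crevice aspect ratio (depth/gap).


Aspect ratio = depth / gap
Ratio = 9.2 / 0.141 = 65.2

65.2


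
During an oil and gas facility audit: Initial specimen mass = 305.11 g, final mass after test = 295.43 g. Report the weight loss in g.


Weight loss = initial − final
WL = 305.11 − 295.43 = 9.68 g

9.68 g


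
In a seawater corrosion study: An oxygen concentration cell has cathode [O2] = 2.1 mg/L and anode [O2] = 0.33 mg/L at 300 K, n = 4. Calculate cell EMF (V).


Apply the Nernst concentration-cell relation: E = (RT/nF)*ln(C_cathode/C_anode)
RT/nF = 8.314*300/(4*96485) = 0.00646266 V
ln(2.1/0.33) = 1.8506
E = 0.00646266 * 1.8506 = 0.01196 V

0.01196 V


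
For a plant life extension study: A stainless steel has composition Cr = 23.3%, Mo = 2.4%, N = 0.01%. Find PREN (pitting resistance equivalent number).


Apply the PREN formula: PREN = Cr + 3.3*Mo + 16*N
PREN = 23.3 + 3.3*2.4 + 16*0.01
PREN = 23.3 + 7.92 + 0.16 = 31.38

31.38


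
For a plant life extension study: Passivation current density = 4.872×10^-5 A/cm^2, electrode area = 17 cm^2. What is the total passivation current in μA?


I = i_pass * A, then convert A → μA (×10^6)
I = 4.872×10^-5 * 17 * 10^6 = 828.24 μA

828.24 μA


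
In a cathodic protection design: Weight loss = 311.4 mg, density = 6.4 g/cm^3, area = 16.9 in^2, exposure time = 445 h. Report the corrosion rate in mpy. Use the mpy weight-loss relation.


Apply the mpy weight-loss relation: CR = 534 * W / (D * A * T)
Numerator: 534 * 311.4 = 166287.6
Denominator: 6.4 * 16.9 * 445 = 48131.2
CR = 166287.6 / 48131.2 = 3.455 mpy

3.455 mpy


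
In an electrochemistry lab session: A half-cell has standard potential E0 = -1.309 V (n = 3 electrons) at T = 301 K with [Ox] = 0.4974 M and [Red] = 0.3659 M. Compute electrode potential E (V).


Apply the Nernst equation: E = E0 + (RT/nF)*ln([Ox]/[Red])
Step 1: RT/nF = 8.314*301/(3*96485) = 0.00864561 V
Step 2: [Ox]/[Red] = 0.4974/0.3659 = 1.359388
Step 3: ln(1.359388) = 0.307035
Step 4: correction = 0.00864561 * 0.307035 = 0.0027 V
E = -1.309 + 0.0027 = -1.3063 V

-1.3063 V


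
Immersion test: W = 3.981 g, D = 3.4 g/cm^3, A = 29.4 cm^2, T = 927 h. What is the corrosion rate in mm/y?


Apply the mm/y weight-loss relation: CR = 87600 * W / (D * A * T)
Numerator: 87600 * 3.981 = 348735.6
Denominator: 3.4 * 29.4 * 927 = 92662.92
CR = 348735.6 / 92662.92 = 3.7635 mm/y

3.7635 mm/y


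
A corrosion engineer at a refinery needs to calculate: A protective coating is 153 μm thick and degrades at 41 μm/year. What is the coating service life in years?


Service life = thickness / degradation rate
Life = 153 / 41 = 3.7 years

3.7 years


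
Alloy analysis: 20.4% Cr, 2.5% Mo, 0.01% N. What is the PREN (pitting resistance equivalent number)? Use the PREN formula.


Apply the PREN formula: PREN = Cr + 3.3*Mo + 16*N
PREN = 20.4 + 3.3*2.5 + 16*0.01
PREN = 20.4 + 8.25 + 0.16 = 28.81

28.81


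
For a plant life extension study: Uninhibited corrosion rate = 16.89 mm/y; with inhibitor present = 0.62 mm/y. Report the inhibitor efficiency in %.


Apply the inhibitor-efficiency definition: IE = (CR_blank − CR_inh)/CR_blank × 100
IE = (16.89 − 0.62) / 16.89 × 100
IE = 16.27 / 16.89 × 100 = 96.3 %

96.3 %


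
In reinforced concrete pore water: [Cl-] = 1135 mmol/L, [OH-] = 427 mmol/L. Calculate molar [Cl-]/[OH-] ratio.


Threshold parameter = [Cl-] / [OH-] (molar basis; both in mmol/L, so units cancel)
Ratio = 1135 / 427 = 2.66

2.66


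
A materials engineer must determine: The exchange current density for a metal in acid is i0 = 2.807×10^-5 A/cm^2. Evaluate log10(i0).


i0 = 2.807×10^-5 A/cm^2
log10(i0) = -4.552

-4.552


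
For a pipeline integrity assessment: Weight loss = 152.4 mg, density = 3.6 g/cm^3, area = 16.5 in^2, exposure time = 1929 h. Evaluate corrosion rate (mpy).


Apply the mpy weight-loss relation: CR = 534 * W / (D * A * T)
Numerator: 534 * 152.4 = 81381.6
Denominator: 3.6 * 16.5 * 1929 = 114582.6
CR = 81381.6 / 114582.6 = 0.71024 mpy

0.71024 mpy


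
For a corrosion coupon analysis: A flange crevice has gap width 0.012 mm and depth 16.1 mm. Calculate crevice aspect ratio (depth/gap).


Aspect ratio = depth / gap
Ratio = 16.1 / 0.012 = 1341.7

1341.7


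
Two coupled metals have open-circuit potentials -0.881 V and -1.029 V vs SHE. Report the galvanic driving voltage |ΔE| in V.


Driving voltage is the absolute potential difference.
|ΔE| = |-0.881 − (-1.029)| = 0.148 V

0.148 V


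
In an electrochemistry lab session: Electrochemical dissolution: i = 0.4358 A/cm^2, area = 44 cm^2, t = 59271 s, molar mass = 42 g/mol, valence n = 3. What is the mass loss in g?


Apply Faraday's law: m = i*A*t*M / (n*F)
Total charge passed Q = i*A*t = 0.4358*44*59271 = 1136533.2792 C
m = Q*M/(n*F) = 1136533.2792*42/(3*96485) = 164.9113 g

164.9113 g


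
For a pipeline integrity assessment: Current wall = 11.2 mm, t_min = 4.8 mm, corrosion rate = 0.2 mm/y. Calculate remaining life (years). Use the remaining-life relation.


Apply the remaining-life relation: RL = (t_current − t_min) / CR
RL = (11.2 − 4.8) / 0.2 = 6.4 / 0.2 = 32.0 years

32.0 years


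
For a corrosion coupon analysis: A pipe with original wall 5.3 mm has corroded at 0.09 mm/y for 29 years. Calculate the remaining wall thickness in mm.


Remaining wall = original − CR × time
t = 5.3 − 0.09*29 = 5.3 − 2.61 = 2.69 mm

2.69 mm


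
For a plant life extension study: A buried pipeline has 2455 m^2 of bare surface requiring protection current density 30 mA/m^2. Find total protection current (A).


I = area * current density, then convert mA → A (÷1000)
I = 2455 * 30 / 1000 = 73.65 A

73.65 A


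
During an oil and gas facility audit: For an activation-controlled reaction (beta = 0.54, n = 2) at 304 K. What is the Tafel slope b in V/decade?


Apply the Tafel slope relation: b = 2.303*R*T/(beta*n*F)
Numerator: 2.303 * 8.314 * 304 = 5820.73
Denominator: 0.54 * 2 * 96485 = 104203.8
b = 5820.73 / 104203.8 = 0.0559 V/decade

0.0559 V/decade


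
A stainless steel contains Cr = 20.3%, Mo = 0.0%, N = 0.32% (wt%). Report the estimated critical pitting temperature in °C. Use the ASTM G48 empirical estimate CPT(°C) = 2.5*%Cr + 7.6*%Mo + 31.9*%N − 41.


Apply the ASTM G48 empirical CPT estimate: CPT(°C) = 2.5*%Cr + 7.6*%Mo + 31.9*%N − 41
2.5*20.3 = 50.75; 7.6*0.0 = 0; 31.9*0.32 = 10.208
CPT = 50.75 + 0 + 10.208 − 41 = 19.958 °C
Rounded to 0.1 °C: CPT ≈ 20.0 °C

20.0 °C


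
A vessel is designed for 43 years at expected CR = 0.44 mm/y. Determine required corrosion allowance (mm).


Corrosion allowance = CR × design life
CA = 0.44 * 43 = 18.92 mm

18.92 mm


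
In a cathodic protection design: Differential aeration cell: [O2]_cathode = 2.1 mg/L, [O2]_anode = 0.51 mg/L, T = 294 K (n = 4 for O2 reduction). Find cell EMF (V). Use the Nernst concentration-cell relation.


Apply the Nernst concentration-cell relation: E = (RT/nF)*ln(C_cathode/C_anode)
RT/nF = 8.314*294/(4*96485) = 0.00633341 V
ln(2.1/0.51) = 1.41528
E = 0.00633341 * 1.41528 = 0.00896 V

0.00896 V


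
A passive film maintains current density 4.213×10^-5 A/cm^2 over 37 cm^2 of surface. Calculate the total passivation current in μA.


I = i_pass * A, then convert A → μA (×10^6)
I = 4.213×10^-5 * 37 * 10^6 = 1558.81 μA

1558.81 μA


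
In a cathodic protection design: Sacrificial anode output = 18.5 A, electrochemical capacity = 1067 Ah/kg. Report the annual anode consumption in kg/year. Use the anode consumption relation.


Annual consumption = current * hours per year / capacity
Rate = 18.5 * 8760 / 1067 = 151.9 kg/year

151.9 kg/year


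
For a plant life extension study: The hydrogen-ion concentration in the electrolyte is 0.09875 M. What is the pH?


pH = −log10[H+]
pH = −log10(0.09875) = 1.01

1.01


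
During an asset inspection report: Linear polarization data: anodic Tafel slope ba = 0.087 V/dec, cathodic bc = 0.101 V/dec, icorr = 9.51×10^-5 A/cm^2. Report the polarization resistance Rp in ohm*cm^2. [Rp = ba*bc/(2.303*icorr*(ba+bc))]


Apply the Stern-Geary equation: Rp = ba*bc / (2.303*icorr*(ba+bc))
ba*bc = 0.087*0.101 = 0.008787
ba+bc = 0.188; 2.303*icorr*(ba+bc) = 2.303*9.51×10^-5*0.188 = 4.1174876×10^-5
Rp = 0.008787 / 4.1174876×10^-5 = 213.41 ohm*cm^2

213.41 ohm*cm^2


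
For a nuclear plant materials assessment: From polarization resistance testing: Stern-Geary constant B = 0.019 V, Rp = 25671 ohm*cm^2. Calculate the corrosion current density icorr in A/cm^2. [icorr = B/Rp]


Apply the Stern-Geary relation: icorr = B / Rp
icorr = 0.019 / 25671 = 7.401×10^-7 A/cm^2

7.401×10^-7 A/cm^2


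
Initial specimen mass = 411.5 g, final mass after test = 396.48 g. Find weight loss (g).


Weight loss = initial − final
WL = 411.5 − 396.48 = 15.02 g

15.02 g


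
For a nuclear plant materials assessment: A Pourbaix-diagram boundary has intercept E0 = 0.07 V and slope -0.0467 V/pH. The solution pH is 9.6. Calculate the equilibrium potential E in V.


Apply the Pourbaix line equation: E = E0 + slope*pH
E = 0.07 + (-0.0467)*9.6 = 0.07 + (-0.44832) = -0.37832 V
Rounded to 4 decimal places: E = -0.3783 V

-0.3783 V


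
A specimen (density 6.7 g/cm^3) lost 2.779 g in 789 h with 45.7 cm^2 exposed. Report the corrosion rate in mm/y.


Apply the mm/y weight-loss relation: CR = 87600 * W / (D * A * T)
Numerator: 87600 * 2.779 = 243440.4
Denominator: 6.7 * 45.7 * 789 = 241583.91
CR = 243440.4 / 241583.91 = 1.007685 mm/y

1.007685 mm/y


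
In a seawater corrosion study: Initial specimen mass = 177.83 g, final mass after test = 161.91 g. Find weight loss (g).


Weight loss = initial − final
WL = 177.83 − 161.91 = 15.92 g

15.92 g


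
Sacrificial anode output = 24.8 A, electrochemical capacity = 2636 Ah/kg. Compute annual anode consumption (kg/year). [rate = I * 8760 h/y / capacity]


Annual consumption = current * hours per year / capacity
Rate = 24.8 * 8760 / 2636 = 82.4 kg/year

82.4 kg/year


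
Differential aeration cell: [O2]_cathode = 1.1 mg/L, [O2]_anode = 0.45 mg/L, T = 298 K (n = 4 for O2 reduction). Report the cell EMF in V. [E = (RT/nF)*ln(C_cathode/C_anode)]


Apply the Nernst concentration-cell relation: E = (RT/nF)*ln(C_cathode/C_anode)
RT/nF = 8.314*298/(4*96485) = 0.00641958 V
ln(1.1/0.45) = 0.89382
E = 0.00641958 * 0.89382 = 0.00574 V

0.00574 V


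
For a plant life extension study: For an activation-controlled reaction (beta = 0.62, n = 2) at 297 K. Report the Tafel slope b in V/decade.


Apply the Tafel slope relation: b = 2.303*R*T/(beta*n*F)
Numerator: 2.303 * 8.314 * 297 = 5686.7
Denominator: 0.62 * 2 * 96485 = 119641.4
b = 5686.7 / 119641.4 = 0.0475 V/decade

0.0475 V/decade


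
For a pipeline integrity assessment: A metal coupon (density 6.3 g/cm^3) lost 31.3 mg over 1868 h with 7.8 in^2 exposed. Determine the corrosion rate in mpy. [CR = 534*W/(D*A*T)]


Apply the mpy weight-loss relation: CR = 534 * W / (D * A * T)
Numerator: 534 * 31.3 = 16714.2
Denominator: 6.3 * 7.8 * 1868 = 91793.52
CR = 16714.2 / 91793.52 = 0.182 mpy

0.182 mpy


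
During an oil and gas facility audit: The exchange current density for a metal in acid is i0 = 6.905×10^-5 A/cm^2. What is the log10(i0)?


i0 = 6.905×10^-5 A/cm^2
log10(i0) = -4.161

-4.161


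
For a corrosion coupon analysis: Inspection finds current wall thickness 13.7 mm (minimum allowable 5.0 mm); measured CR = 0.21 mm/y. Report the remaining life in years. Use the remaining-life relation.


Apply the remaining-life relation: RL = (t_current − t_min) / CR
RL = (13.7 − 5.0) / 0.21 = 8.7 / 0.21 = 41.4 years

41.4 years


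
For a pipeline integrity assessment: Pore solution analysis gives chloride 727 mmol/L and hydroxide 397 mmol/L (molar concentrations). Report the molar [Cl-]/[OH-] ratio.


Threshold parameter = [Cl-] / [OH-] (molar basis; both in mmol/L, so units cancel)
Ratio = 727 / 397 = 1.83

1.83


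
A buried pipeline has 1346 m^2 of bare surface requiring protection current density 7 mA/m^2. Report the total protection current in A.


I = area * current density, then convert mA → A (÷1000)
I = 1346 * 7 / 1000 = 9.42 A

9.42 A


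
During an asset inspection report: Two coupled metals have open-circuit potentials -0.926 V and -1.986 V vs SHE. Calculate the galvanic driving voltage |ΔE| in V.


Driving voltage is the absolute potential difference.
|ΔE| = |-0.926 − (-1.986)| = 1.06 V

1.06 V


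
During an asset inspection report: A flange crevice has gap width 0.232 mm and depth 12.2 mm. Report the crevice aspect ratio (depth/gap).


Aspect ratio = depth / gap
Ratio = 12.2 / 0.232 = 52.6

52.6


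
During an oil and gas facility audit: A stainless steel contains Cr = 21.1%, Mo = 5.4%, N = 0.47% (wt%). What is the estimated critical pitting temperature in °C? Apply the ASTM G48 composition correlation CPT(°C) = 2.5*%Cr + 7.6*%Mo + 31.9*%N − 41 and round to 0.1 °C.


Apply the ASTM G48 empirical CPT estimate: CPT(°C) = 2.5*%Cr + 7.6*%Mo + 31.9*%N − 41
2.5*21.1 = 52.75; 7.6*5.4 = 41.04; 31.9*0.47 = 14.993
CPT = 52.75 + 41.04 + 14.993 − 41 = 67.783 °C
Rounded to 0.1 °C: CPT ≈ 67.8 °C

67.8 °C


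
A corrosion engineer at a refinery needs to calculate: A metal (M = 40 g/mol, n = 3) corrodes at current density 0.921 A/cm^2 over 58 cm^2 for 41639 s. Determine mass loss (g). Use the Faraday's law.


Apply Faraday's law: m = i*A*t*M / (n*F)
Total charge passed Q = i*A*t = 0.921*58*41639 = 2224272.102 C
m = Q*M/(n*F) = 2224272.102*40/(3*96485) = 307.374 g

307.374 g


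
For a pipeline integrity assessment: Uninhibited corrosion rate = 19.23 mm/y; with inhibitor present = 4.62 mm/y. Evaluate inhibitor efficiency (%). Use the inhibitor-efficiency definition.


Apply the inhibitor-efficiency definition: IE = (CR_blank − CR_inh)/CR_blank × 100
IE = (19.23 − 4.62) / 19.23 × 100
IE = 14.61 / 19.23 × 100 = 76.0 %

76.0 %


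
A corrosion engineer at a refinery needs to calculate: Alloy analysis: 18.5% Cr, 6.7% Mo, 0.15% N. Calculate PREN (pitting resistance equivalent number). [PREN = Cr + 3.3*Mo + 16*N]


Apply the PREN formula: PREN = Cr + 3.3*Mo + 16*N
PREN = 18.5 + 3.3*6.7 + 16*0.15
PREN = 18.5 + 22.11 + 2.4 = 43.01

43.01


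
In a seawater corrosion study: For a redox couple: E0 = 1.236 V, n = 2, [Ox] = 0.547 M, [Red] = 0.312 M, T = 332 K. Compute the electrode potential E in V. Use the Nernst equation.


Apply the Nernst equation: E = E0 + (RT/nF)*ln([Ox]/[Red])
Step 1: RT/nF = 8.314*332/(2*96485) = 0.01430403 V
Step 2: [Ox]/[Red] = 0.547/0.312 = 1.753205
Step 3: ln(1.753205) = 0.561446
Step 4: correction = 0.01430403 * 0.561446 = 0.008 V
E = 1.236 + 0.008 = 1.244 V

1.244 V


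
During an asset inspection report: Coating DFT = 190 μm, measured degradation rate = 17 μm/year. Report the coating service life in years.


Service life = thickness / degradation rate
Life = 190 / 17 = 11.2 years

11.2 years


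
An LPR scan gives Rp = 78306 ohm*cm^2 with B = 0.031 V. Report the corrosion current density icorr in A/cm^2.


Apply the Stern-Geary relation: icorr = B / Rp
icorr = 0.031 / 78306 = 3.959×10^-7 A/cm^2

3.959×10^-7 A/cm^2


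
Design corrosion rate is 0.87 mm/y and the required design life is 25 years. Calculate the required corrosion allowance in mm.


Corrosion allowance = CR × design life
CA = 0.87 * 25 = 21.75 mm

21.75 mm


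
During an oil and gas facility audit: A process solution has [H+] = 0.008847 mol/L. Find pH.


pH = −log10[H+]
pH = −log10(0.008847) = 2.05

2.05


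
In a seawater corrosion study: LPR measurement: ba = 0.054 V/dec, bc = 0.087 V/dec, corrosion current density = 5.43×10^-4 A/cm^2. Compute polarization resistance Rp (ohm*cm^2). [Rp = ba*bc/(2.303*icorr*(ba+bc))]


Apply the Stern-Geary equation: Rp = ba*bc / (2.303*icorr*(ba+bc))
ba*bc = 0.054*0.087 = 0.004698
ba+bc = 0.141; 2.303*icorr*(ba+bc) = 2.303*5.43×10^-4*0.141 = 1.7632459×10^-4
Rp = 0.004698 / 1.7632459×10^-4 = 26.64 ohm*cm^2

26.64 ohm*cm^2


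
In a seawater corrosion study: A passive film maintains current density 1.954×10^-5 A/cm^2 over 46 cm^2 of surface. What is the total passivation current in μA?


I = i_pass * A, then convert A → μA (×10^6)
I = 1.954×10^-5 * 46 * 10^6 = 898.84 μA

898.84 μA


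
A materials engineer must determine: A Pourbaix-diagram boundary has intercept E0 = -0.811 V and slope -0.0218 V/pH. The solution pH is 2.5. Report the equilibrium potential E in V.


Apply the Pourbaix line equation: E = E0 + slope*pH
E = -0.811 + (-0.0218)*2.5 = -0.811 + (-0.0545) = -0.8655 V
Rounded to 4 decimal places: E = -0.8655 V

-0.8655 V


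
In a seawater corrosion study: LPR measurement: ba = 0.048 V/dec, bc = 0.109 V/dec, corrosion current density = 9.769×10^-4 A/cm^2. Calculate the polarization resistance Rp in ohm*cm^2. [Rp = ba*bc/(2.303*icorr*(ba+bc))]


Apply the Stern-Geary equation: Rp = ba*bc / (2.303*icorr*(ba+bc))
ba*bc = 0.048*0.109 = 0.005232
ba+bc = 0.157; 2.303*icorr*(ba+bc) = 2.303*9.769×10^-4*0.157 = 3.5321871×10^-4
Rp = 0.005232 / 3.5321871×10^-4 = 14.8 ohm*cm^2

14.8 ohm*cm^2


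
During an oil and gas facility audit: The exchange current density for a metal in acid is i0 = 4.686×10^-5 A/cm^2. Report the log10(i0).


i0 = 4.686×10^-5 A/cm^2
log10(i0) = -4.329

-4.329
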